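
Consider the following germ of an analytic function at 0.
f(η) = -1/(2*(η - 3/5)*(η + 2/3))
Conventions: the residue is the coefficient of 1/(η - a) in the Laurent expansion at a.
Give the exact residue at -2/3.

The residue is 15/38.

At the order-1 pole -2/3 set g(η) = (η - (-2/3))*f(η) = -1/(2*(η - 3/5)).
Simple pole: residue = g(a) at a = -2/3, which is 15/38.


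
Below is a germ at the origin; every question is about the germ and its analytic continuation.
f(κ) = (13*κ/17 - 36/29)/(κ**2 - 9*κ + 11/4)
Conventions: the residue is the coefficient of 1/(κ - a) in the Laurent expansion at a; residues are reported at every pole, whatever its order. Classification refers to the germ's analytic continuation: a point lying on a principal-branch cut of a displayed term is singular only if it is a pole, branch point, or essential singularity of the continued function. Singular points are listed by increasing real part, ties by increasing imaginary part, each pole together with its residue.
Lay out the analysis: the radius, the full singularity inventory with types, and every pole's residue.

Denominator factor (κ**2 - 9*κ + 11/4): discriminant 70, real irrational roots 9/2 + (1/2)*sqrt(70) and 9/2 - (1/2)*sqrt(70); poles of order 1, moduli 9/2 + (1/2)*sqrt(70) and 9/2 - (1/2)*sqrt(70).
The radius of convergence is the smallest modulus among the singular points: 9/2 - (1/2)*sqrt(70).
The factor κ**2 - 9*κ + 11/4 splits as (κ - a)(κ - a') with a = 9/2 - (1/2)*sqrt(70), a' = 9/2 + (1/2)*sqrt(70). At the order-1 pole a set g(κ) = (κ - a)*f(κ) = [13*κ/17 - 36/29] / (κ - a').
Simple pole: residue = g(a) at a = 9/2 - (1/2)*sqrt(70), which is 13/34 - (2169/69020)*sqrt(70).
The factor κ**2 - 9*κ + 11/4 splits as (κ - a)(κ - a') with a = 9/2 + (1/2)*sqrt(70), a' = 9/2 - (1/2)*sqrt(70). At the order-1 pole a set g(κ) = (κ - a)*f(κ) = [13*κ/17 - 36/29] / (κ - a').
Simple pole: residue = g(a) at a = 9/2 + (1/2)*sqrt(70), which is 13/34 + (2169/69020)*sqrt(70).
List the singular points by increasing real part (a conjugate pair: the negative imaginary part first).

Radius of convergence at 0: 9/2 - (1/2)*sqrt(70).
At 9/2 - (1/2)*sqrt(70): a pole of order 1; residue 13/34 - (2169/69020)*sqrt(70).
At 9/2 + (1/2)*sqrt(70): a pole of order 1; residue 13/34 + (2169/69020)*sqrt(70).


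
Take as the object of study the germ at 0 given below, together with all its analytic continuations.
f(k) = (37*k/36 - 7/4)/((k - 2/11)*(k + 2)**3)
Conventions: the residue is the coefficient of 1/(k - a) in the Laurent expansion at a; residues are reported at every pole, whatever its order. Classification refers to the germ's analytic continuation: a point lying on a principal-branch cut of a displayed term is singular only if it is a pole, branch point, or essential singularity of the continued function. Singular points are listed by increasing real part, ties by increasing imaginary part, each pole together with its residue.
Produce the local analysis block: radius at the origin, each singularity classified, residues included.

Radius of convergence at 0: 2/11.
At -2: a pole of order 3; residue 74899/497664.
At 2/11: a pole of order 1; residue -74899/497664.

Denominator factor (k - 2/11): pole of order 1 at 2/11, modulus 2/11.
Denominator factor (k + 2)^3: pole of order 3 at -2, modulus 2.
The radius of convergence is the smallest modulus among the singular points: 2/11.
At the order-3 pole -2 set g(k) = (k - (-2))^3*f(k) = (37*k/36 - 7/4)/(k - 2/11).
Order-3 pole: residue = g''(a)/2; g''(-2) = 74899/248832, so the residue is 74899/497664.
At the order-1 pole 2/11 set g(k) = (k - (2/11))*f(k) = (37*k/36 - 7/4)/(k + 2)**3.
Simple pole: residue = g(a) at a = 2/11, which is -74899/497664.
List the singular points by increasing real part (a conjugate pair: the negative imaginary part first).


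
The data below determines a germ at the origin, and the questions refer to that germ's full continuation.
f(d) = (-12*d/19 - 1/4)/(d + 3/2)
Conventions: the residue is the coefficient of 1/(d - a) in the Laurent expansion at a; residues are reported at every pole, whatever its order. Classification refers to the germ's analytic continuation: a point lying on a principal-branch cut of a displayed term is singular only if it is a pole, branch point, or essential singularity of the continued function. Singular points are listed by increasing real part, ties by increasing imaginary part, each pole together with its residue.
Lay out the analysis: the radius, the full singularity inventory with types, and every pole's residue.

Denominator factor (d + 3/2): pole of order 1 at -3/2, modulus 3/2.
The radius of convergence is the smallest modulus among the singular points: 3/2.
At the order-1 pole -3/2 set g(d) = (d - (-3/2))*f(d) = -12*d/19 - 1/4.
Simple pole: residue = g(a) at a = -3/2, which is 53/76.

Radius of convergence at 0: 3/2.
At -3/2: a pole of order 1; residue 53/76.


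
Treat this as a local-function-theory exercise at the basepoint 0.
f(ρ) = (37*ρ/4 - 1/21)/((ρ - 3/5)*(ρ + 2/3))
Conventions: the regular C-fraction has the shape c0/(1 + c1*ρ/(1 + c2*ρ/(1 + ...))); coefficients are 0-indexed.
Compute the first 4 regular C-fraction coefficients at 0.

Taylor coefficients (expand at 0): a_0 = 5/42, a_1 = -11645/504, a_2 = -1535/432, a_3 = -1058795/18144.
c0 = a_0 = 5/42. Peel one level at a time: if S = 1 + c*ρ/S' with S'(0) = 1, then c is the ρ-coefficient of S and S' = c*ρ/(S - 1).
S_1 = c0/f = 1 + (2329/12)*ρ + (603171/16)*ρ^2 + ...; c1 = 2329/12.
S_2 = c1*ρ/(S_1 - 1) = 1 + (-1809513/9316)*ρ + (-27142695/10848482)*ρ^2 + ...; c2 = -1809513/9316.
S_3 = c2*ρ/(S_2 - 1) = 1 + (-30/2329)*ρ + ...; c3 = -30/2329.

The regular C-fraction coefficients are [5/42, 2329/12, -1809513/9316, -30/2329].


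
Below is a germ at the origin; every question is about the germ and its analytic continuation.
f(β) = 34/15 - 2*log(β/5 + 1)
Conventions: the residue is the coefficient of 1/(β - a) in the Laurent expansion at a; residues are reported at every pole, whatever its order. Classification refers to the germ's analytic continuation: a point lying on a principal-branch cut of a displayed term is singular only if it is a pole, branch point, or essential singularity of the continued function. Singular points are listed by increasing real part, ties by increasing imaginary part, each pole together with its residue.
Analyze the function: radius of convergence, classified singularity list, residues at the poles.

Radius of convergence at 0: 5.
At -5: a logarithmic branch point.

Branch term (-2)*log(1 - β/(-5)): its argument vanishes at β = -5, a logarithmic branch point, modulus 5.
The radius of convergence is the smallest modulus among the singular points: 5.


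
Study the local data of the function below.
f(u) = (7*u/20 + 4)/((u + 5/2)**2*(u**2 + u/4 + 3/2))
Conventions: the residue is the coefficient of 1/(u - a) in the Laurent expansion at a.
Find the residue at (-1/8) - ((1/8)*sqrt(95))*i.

The residue is (-146/855) + ((1274/81225)*sqrt(95))*i.


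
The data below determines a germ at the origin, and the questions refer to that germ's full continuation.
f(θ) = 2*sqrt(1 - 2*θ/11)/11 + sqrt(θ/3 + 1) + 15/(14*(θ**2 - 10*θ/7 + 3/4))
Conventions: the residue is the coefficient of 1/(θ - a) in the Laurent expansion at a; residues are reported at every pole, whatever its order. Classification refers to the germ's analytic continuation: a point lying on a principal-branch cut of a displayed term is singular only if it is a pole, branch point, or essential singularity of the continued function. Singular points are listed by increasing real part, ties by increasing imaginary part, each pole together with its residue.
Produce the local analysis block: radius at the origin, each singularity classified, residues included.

Radius of convergence at 0: (1/2)*sqrt(3).
At -3: an algebraic (square-root) branch point.
At (5/7) - ((1/14)*sqrt(47))*i: a pole of order 1; residue ((15/94)*sqrt(47))*i.
At (5/7) + ((1/14)*sqrt(47))*i: a pole of order 1; residue -((15/94)*sqrt(47))*i.
At 11/2: an algebraic (square-root) branch point.

Denominator factor (θ**2 - 10*θ/7 + 3/4): discriminant -47/49, complex-conjugate roots (5/7) + ((1/14)*sqrt(47))*i and (5/7) - ((1/14)*sqrt(47))*i; poles of order 1, moduli (1/2)*sqrt(3) and (1/2)*sqrt(3).
Branch term (1)*sqrt(1 - θ/(-3)): its argument vanishes at θ = -3, a square-root branch point, modulus 3.
Branch term (2/11)*sqrt(1 - θ/(11/2)): its argument vanishes at θ = 11/2, a square-root branch point, modulus 11/2.
The radius of convergence is the smallest modulus among the singular points: (1/2)*sqrt(3).
The branch terms are analytic at (5/7) - ((1/14)*sqrt(47))*i and contribute nothing to the residue; only the rational part matters.
The factor θ**2 - 10*θ/7 + 3/4 splits as (θ - a)(θ - a') with a = (5/7) - ((1/14)*sqrt(47))*i, a' = (5/7) + ((1/14)*sqrt(47))*i. At the order-1 pole a set g(θ) = (θ - a)*(rational part) = [15/14] / (θ - a').
Simple pole: residue = g(a) at a = (5/7) - ((1/14)*sqrt(47))*i, which is ((15/94)*sqrt(47))*i.
The branch terms are analytic at (5/7) + ((1/14)*sqrt(47))*i and contribute nothing to the residue; only the rational part matters.
The factor θ**2 - 10*θ/7 + 3/4 splits as (θ - a)(θ - a') with a = (5/7) + ((1/14)*sqrt(47))*i, a' = (5/7) - ((1/14)*sqrt(47))*i. At the order-1 pole a set g(θ) = (θ - a)*(rational part) = [15/14] / (θ - a').
Simple pole: residue = g(a) at a = (5/7) + ((1/14)*sqrt(47))*i, which is -((15/94)*sqrt(47))*i.
List the singular points by increasing real part (a conjugate pair: the negative imaginary part first).


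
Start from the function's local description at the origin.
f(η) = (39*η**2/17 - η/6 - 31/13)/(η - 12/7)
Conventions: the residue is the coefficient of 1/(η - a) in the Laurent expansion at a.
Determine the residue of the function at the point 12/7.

At the order-1 pole 12/7 set g(η) = (η - (12/7))*f(η) = 39*η**2/17 - η/6 - 31/13.
Simple pole: residue = g(a) at a = 12/7, which is 44091/10829.

The residue is 44091/10829.


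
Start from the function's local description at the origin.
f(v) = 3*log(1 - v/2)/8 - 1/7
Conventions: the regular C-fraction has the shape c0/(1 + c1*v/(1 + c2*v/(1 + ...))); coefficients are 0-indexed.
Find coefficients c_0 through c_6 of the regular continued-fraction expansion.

The regular C-fraction coefficients are [-1/7, -21/16, 17/16, 1/51, -55/204, -17/275, -207/1100].

Taylor coefficients (expand at 0): a_0 = -1/7, a_1 = -3/16, a_2 = -3/64, a_3 = -1/64, a_4 = -3/512, a_5 = -3/1280, a_6 = -1/1024.
c0 = a_0 = -1/7. Peel one level at a time: if S = 1 + c*v/S' with S'(0) = 1, then c is the v-coefficient of S and S' = c*v/(S - 1).
S_1 = c0/f = 1 + (-21/16)*v + (357/256)*v^2 + ...; c1 = -21/16.
S_2 = c1*v/(S_1 - 1) = 1 + (17/16)*v + (-1/48)*v^2 + ...; c2 = 17/16.
S_3 = c2*v/(S_2 - 1) = 1 + (1/51)*v + (55/10404)*v^2 + ...; c3 = 1/51.
S_4 = c3*v/(S_3 - 1) = 1 + (-55/204)*v + (-1/60)*v^2 + ...; c4 = -55/204.
S_5 = c4*v/(S_4 - 1) = 1 + (-17/275)*v + (-3519/302500)*v^2 + ...; c5 = -17/275.
S_6 = c5*v/(S_5 - 1) = 1 + (-207/1100)*v + ...; c6 = -207/1100.


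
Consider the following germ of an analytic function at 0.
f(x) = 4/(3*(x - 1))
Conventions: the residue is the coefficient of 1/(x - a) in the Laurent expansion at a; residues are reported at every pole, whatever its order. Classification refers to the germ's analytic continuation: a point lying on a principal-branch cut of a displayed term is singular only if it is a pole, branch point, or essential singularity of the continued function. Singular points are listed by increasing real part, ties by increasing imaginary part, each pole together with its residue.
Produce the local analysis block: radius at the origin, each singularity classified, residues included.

Radius of convergence at 0: 1.
At 1: a pole of order 1; residue 4/3.

Denominator factor (x - 1): pole of order 1 at 1, modulus 1.
The radius of convergence is the smallest modulus among the singular points: 1.
At the order-1 pole 1 set g(x) = (x - (1))*f(x) = 4/3.
Simple pole: residue = g(a) at a = 1, which is 4/3.


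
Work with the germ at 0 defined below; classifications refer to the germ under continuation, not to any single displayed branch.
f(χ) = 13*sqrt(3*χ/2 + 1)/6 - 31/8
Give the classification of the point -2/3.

The point is an algebraic (square-root) branch point.

The term (13/6)*sqrt(1 - χ/(-2/3)) has argument 1 - -2/3/(-2/3) = 0 at -2/3: a square-root (algebraic, two-sheeted) branch point; the remaining terms are analytic or single-valued there.


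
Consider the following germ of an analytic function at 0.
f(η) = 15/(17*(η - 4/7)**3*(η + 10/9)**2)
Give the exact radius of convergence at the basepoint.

Denominator factor (η + 10/9)^2: pole of order 2 at -10/9, modulus 10/9.
Denominator factor (η - 4/7)^3: pole of order 3 at 4/7, modulus 4/7.
The radius of convergence is the smallest modulus among the singular points: 4/7.

The radius of convergence is 4/7.


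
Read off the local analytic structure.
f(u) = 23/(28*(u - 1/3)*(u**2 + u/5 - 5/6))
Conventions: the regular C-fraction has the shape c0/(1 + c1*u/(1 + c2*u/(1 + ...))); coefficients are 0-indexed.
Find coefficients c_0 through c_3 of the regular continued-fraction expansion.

Taylor coefficients (expand at 0): a_0 = 207/70, a_1 = 16767/1750, a_2 = 1420227/43750, a_3 = 108424737/1093750.
c0 = a_0 = 207/70. Peel one level at a time: if S = 1 + c*u/S' with S'(0) = 1, then c is the u-coefficient of S and S' = c*u/(S - 1).
S_1 = c0/f = 1 + (-81/25)*u + (-12/25)*u^2 + ...; c1 = -81/25.
S_2 = c1*u/(S_1 - 1) = 1 + (-4/27)*u + (826/729)*u^2 + ...; c2 = -4/27.
S_3 = c2*u/(S_2 - 1) = 1 + (413/54)*u + ...; c3 = 413/54.

The regular C-fraction coefficients are [207/70, -81/25, -4/27, 413/54].


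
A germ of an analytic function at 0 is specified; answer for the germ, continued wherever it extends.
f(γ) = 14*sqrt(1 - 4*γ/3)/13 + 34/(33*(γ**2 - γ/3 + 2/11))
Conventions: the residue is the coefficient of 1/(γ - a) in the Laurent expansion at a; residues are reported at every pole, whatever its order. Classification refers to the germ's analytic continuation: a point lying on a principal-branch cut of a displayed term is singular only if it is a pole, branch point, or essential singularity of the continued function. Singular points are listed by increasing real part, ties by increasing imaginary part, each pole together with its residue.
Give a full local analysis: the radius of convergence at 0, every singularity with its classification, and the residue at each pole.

Denominator factor (γ**2 - γ/3 + 2/11): discriminant -61/99, complex-conjugate roots (1/6) + ((1/66)*sqrt(671))*i and (1/6) - ((1/66)*sqrt(671))*i; poles of order 1, moduli (1/11)*sqrt(22) and (1/11)*sqrt(22).
Branch term (14/13)*sqrt(1 - γ/(3/4)): its argument vanishes at γ = 3/4, a square-root branch point, modulus 3/4.
The radius of convergence is the smallest modulus among the singular points: (1/11)*sqrt(22).
The branch term is analytic at (1/6) - ((1/66)*sqrt(671))*i and contributes nothing to the residue; only the rational part matters.
The factor γ**2 - γ/3 + 2/11 splits as (γ - a)(γ - a') with a = (1/6) - ((1/66)*sqrt(671))*i, a' = (1/6) + ((1/66)*sqrt(671))*i. At the order-1 pole a set g(γ) = (γ - a)*(rational part) = [34/33] / (γ - a').
Simple pole: residue = g(a) at a = (1/6) - ((1/66)*sqrt(671))*i, which is ((34/671)*sqrt(671))*i.
The branch term is analytic at (1/6) + ((1/66)*sqrt(671))*i and contributes nothing to the residue; only the rational part matters.
The factor γ**2 - γ/3 + 2/11 splits as (γ - a)(γ - a') with a = (1/6) + ((1/66)*sqrt(671))*i, a' = (1/6) - ((1/66)*sqrt(671))*i. At the order-1 pole a set g(γ) = (γ - a)*(rational part) = [34/33] / (γ - a').
Simple pole: residue = g(a) at a = (1/6) + ((1/66)*sqrt(671))*i, which is -((34/671)*sqrt(671))*i.
List the singular points by increasing real part (a conjugate pair: the negative imaginary part first).

Radius of convergence at 0: (1/11)*sqrt(22).
At (1/6) - ((1/66)*sqrt(671))*i: a pole of order 1; residue ((34/671)*sqrt(671))*i.
At (1/6) + ((1/66)*sqrt(671))*i: a pole of order 1; residue -((34/671)*sqrt(671))*i.
At 3/4: an algebraic (square-root) branch point.


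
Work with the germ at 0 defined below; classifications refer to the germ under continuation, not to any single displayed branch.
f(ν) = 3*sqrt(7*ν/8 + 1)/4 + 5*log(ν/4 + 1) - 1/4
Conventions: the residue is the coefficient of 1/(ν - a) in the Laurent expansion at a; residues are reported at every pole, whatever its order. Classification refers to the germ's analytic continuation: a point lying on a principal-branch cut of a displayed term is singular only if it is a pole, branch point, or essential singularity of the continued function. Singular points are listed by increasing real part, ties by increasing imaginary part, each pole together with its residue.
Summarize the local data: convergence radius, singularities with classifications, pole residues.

Radius of convergence at 0: 8/7.
At -4: a logarithmic branch point.
At -8/7: an algebraic (square-root) branch point.

Branch term (5)*log(1 - ν/(-4)): its argument vanishes at ν = -4, a logarithmic branch point, modulus 4.
Branch term (3/4)*sqrt(1 - ν/(-8/7)): its argument vanishes at ν = -8/7, a square-root branch point, modulus 8/7.
The radius of convergence is the smallest modulus among the singular points: 8/7.
List the singular points by increasing real part (a conjugate pair: the negative imaginary part first).


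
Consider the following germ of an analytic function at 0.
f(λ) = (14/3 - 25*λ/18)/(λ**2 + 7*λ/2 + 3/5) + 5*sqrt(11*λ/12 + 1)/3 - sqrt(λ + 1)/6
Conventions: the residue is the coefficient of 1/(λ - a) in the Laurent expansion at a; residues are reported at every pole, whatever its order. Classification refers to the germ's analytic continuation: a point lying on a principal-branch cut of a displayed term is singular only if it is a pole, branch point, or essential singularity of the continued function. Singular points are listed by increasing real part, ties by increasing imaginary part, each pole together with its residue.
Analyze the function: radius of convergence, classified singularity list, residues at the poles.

Radius of convergence at 0: 7/4 - (1/20)*sqrt(985).
At -7/4 - (1/20)*sqrt(985): a pole of order 1; residue -25/36 - (511/7092)*sqrt(985).
At -12/11: an algebraic (square-root) branch point.
At -1: an algebraic (square-root) branch point.
At -7/4 + (1/20)*sqrt(985): a pole of order 1; residue -25/36 + (511/7092)*sqrt(985).

Denominator factor (λ**2 + 7*λ/2 + 3/5): discriminant 197/20, real irrational roots -7/4 + (1/20)*sqrt(985) and -7/4 - (1/20)*sqrt(985); poles of order 1, moduli 7/4 - (1/20)*sqrt(985) and 7/4 + (1/20)*sqrt(985).
Branch term (-1/6)*sqrt(1 - λ/(-1)): its argument vanishes at λ = -1, a square-root branch point, modulus 1.
Branch term (5/3)*sqrt(1 - λ/(-12/11)): its argument vanishes at λ = -12/11, a square-root branch point, modulus 12/11.
The radius of convergence is the smallest modulus among the singular points: 7/4 - (1/20)*sqrt(985).
The branch terms are analytic at -7/4 - (1/20)*sqrt(985) and contribute nothing to the residue; only the rational part matters.
The factor λ**2 + 7*λ/2 + 3/5 splits as (λ - a)(λ - a') with a = -7/4 - (1/20)*sqrt(985), a' = -7/4 + (1/20)*sqrt(985). At the order-1 pole a set g(λ) = (λ - a)*(rational part) = [14/3 - 25*λ/18] / (λ - a').
Simple pole: residue = g(a) at a = -7/4 - (1/20)*sqrt(985), which is -25/36 - (511/7092)*sqrt(985).
The branch terms are analytic at -7/4 + (1/20)*sqrt(985) and contribute nothing to the residue; only the rational part matters.
The factor λ**2 + 7*λ/2 + 3/5 splits as (λ - a)(λ - a') with a = -7/4 + (1/20)*sqrt(985), a' = -7/4 - (1/20)*sqrt(985). At the order-1 pole a set g(λ) = (λ - a)*(rational part) = [14/3 - 25*λ/18] / (λ - a').
Simple pole: residue = g(a) at a = -7/4 + (1/20)*sqrt(985), which is -25/36 + (511/7092)*sqrt(985).
List the singular points by increasing real part (a conjugate pair: the negative imaginary part first).


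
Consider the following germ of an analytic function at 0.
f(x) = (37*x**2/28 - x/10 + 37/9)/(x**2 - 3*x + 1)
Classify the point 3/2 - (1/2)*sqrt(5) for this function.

The point is a pole of order 1.

The denominator factor x**2 - 3*x + 1 vanishes at 3/2 - (1/2)*sqrt(5) and appears to the power 1; the numerator there equals 3091/360 - (541/280)*sqrt(5), nonzero, and no other factor vanishes.
Hence a pole whose order is the multiplicity, 1.


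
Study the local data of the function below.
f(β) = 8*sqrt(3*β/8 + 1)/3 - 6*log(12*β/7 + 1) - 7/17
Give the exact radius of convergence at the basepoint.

Branch term (8/3)*sqrt(1 - β/(-8/3)): its argument vanishes at β = -8/3, a square-root branch point, modulus 8/3.
Branch term (-6)*log(1 - β/(-7/12)): its argument vanishes at β = -7/12, a logarithmic branch point, modulus 7/12.
The radius of convergence is the smallest modulus among the singular points: 7/12.

The radius of convergence is 7/12.


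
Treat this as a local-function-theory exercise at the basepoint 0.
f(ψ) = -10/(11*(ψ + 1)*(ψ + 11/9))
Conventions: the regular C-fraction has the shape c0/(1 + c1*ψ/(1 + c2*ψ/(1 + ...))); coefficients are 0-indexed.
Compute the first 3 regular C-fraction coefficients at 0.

The regular C-fraction coefficients are [-90/121, 20/11, -9/20].

Taylor coefficients (expand at 0): a_0 = -90/121, a_1 = 1800/1331, a_2 = -27090/14641.
c0 = a_0 = -90/121. Peel one level at a time: if S = 1 + c*ψ/S' with S'(0) = 1, then c is the ψ-coefficient of S and S' = c*ψ/(S - 1).
S_1 = c0/f = 1 + (20/11)*ψ + (9/11)*ψ^2 + ...; c1 = 20/11.
S_2 = c1*ψ/(S_1 - 1) = 1 + (-9/20)*ψ + ...; c2 = -9/20.


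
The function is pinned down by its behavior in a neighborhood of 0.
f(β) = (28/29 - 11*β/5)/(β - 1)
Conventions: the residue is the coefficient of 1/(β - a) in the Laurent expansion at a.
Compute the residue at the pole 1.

At the order-1 pole 1 set g(β) = (β - (1))*f(β) = 28/29 - 11*β/5.
Simple pole: residue = g(a) at a = 1, which is -179/145.

The residue is -179/145.


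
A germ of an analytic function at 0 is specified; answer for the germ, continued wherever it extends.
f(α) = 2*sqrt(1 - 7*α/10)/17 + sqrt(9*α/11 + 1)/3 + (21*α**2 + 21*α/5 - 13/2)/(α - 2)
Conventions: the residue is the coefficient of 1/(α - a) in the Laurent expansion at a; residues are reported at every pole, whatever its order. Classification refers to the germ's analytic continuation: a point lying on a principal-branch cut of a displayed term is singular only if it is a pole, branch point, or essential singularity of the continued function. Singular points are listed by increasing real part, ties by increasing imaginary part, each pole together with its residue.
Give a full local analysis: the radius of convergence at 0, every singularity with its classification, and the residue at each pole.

Radius of convergence at 0: 11/9.
At -11/9: an algebraic (square-root) branch point.
At 10/7: an algebraic (square-root) branch point.
At 2: a pole of order 1; residue 859/10.

Denominator factor (α - 2): pole of order 1 at 2, modulus 2.
Branch term (2/17)*sqrt(1 - α/(10/7)): its argument vanishes at α = 10/7, a square-root branch point, modulus 10/7.
Branch term (1/3)*sqrt(1 - α/(-11/9)): its argument vanishes at α = -11/9, a square-root branch point, modulus 11/9.
The radius of convergence is the smallest modulus among the singular points: 11/9.
The branch terms are analytic at 2 and contribute nothing to the residue; only the rational part matters.
At the order-1 pole 2 set g(α) = (α - (2))*(rational part) = 21*α**2 + 21*α/5 - 13/2.
Simple pole: residue = g(a) at a = 2, which is 859/10.
List the singular points by increasing real part (a conjugate pair: the negative imaginary part first).


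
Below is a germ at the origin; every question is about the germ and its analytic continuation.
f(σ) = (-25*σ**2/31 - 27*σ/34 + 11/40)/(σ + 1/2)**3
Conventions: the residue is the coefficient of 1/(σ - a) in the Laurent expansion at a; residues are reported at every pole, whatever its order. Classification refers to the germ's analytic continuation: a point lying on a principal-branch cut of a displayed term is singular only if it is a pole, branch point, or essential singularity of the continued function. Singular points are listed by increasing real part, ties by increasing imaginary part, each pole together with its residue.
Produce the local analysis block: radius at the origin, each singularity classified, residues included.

Denominator factor (σ + 1/2)^3: pole of order 3 at -1/2, modulus 1/2.
The radius of convergence is the smallest modulus among the singular points: 1/2.
At the order-3 pole -1/2 set g(σ) = (σ - (-1/2))^3*f(σ) = -25*σ**2/31 - 27*σ/34 + 11/40.
Order-3 pole: residue = g''(a)/2; g''(-1/2) = -50/31, so the residue is -25/31.

Radius of convergence at 0: 1/2.
At -1/2: a pole of order 3; residue -25/31.


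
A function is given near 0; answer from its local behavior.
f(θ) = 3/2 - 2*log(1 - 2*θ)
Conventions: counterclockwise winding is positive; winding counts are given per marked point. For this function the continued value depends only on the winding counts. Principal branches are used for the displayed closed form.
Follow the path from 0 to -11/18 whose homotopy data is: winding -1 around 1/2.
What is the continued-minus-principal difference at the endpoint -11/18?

The rational part is single-valued and drops out of the difference; each branch term changes only by its own monodromy.
(-2)*log(1 - θ/(1/2)): each positive loop around 1/2 adds 2*pi*i to the log, so winding -1 contributes (-2)*(-1)*2*pi*i = (4)*pi*i.
Summing the contributions at θ = -11/18 gives (4)*pi*i.

Continued minus principal equals (4)*pi*i.


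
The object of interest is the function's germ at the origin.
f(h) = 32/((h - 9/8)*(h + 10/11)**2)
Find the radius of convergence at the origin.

The radius of convergence is 10/11.

Denominator factor (h + 10/11)^2: pole of order 2 at -10/11, modulus 10/11.
Denominator factor (h - 9/8): pole of order 1 at 9/8, modulus 9/8.
The radius of convergence is the smallest modulus among the singular points: 10/11.


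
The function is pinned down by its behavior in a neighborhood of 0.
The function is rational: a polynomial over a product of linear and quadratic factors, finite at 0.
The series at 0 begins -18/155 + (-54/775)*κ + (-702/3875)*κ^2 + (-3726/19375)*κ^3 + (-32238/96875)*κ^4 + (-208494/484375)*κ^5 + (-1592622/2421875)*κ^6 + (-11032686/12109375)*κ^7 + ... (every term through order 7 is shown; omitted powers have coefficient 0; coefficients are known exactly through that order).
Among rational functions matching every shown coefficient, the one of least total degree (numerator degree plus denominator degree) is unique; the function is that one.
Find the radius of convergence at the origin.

No rational of total degree below 2 reproduces all 8 coefficients; solving the [0/2] Pade equations on them gives f(κ) = 3/(31*(κ**2 + κ/2 - 5/6)), whose expansion matches every shown term.
Denominator factor (κ**2 + κ/2 - 5/6): discriminant 43/12, real irrational roots -1/4 + (1/12)*sqrt(129) and -1/4 - (1/12)*sqrt(129); poles of order 1, moduli -1/4 + (1/12)*sqrt(129) and 1/4 + (1/12)*sqrt(129).
The radius of convergence is the smallest modulus among the singular points: -1/4 + (1/12)*sqrt(129).

The radius of convergence is -1/4 + (1/12)*sqrt(129).


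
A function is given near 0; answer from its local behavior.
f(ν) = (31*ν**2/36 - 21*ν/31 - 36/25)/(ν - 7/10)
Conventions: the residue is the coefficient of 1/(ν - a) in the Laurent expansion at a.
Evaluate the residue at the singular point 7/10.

The residue is -33307/22320.

At the order-1 pole 7/10 set g(ν) = (ν - (7/10))*f(ν) = 31*ν**2/36 - 21*ν/31 - 36/25.
Simple pole: residue = g(a) at a = 7/10, which is -33307/22320.


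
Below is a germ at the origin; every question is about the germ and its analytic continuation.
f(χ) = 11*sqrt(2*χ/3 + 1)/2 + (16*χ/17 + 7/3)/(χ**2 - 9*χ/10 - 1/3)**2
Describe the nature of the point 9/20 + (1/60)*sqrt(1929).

The denominator factor χ**2 - 9*χ/10 - 1/3 vanishes at 9/20 + (1/60)*sqrt(1929) and appears to the power 2; the numerator there equals 703/255 + (4/255)*sqrt(1929), nonzero, and no other factor vanishes.
The branch terms are analytic at this point.
Hence a pole whose order is the multiplicity, 2.

The point is a pole of order 2.


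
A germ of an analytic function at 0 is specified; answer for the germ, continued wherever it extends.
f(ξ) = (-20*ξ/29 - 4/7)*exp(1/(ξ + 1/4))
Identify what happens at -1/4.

The point is an essential singularity.

The exponent 1/(ξ - (-1/4)) has a pole at -1/4, so exp(1/(ξ - (-1/4))) takes every nonzero value near it: an essential singularity (not a pole of any order).


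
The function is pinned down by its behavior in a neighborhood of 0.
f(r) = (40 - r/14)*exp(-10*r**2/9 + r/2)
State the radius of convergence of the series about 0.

The factor exp(-10*r**2/9 + r/2) is entire and contributes no finite singular point.
The polynomial part has no poles.
No finite singular points: the Taylor series at 0 converges everywhere.

The radius of convergence is infinite.


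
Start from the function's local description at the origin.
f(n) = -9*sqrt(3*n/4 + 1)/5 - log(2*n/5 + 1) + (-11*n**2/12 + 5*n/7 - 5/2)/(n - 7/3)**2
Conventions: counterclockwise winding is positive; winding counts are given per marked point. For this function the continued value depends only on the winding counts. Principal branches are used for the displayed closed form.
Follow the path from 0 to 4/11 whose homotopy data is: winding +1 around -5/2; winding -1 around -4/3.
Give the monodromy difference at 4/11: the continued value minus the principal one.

The rational part is single-valued and drops out of the difference; each branch term changes only by its own monodromy.
(-9/5)*sqrt(1 - n/(-4/3)): winding -1 is odd, the square root flips sign, contributing -2*(-9/5)*sqrt(1 - (4/11)/(-4/3)) = -2*(-9/5)*sqrt(14/11) = (18/55)*sqrt(154).
(-1)*log(1 - n/(-5/2)): each positive loop around -5/2 adds 2*pi*i to the log, so winding +1 contributes (-1)*(1)*2*pi*i = -(2)*pi*i.
Summing the contributions at n = 4/11 gives ((18/55)*sqrt(154)) - ((2)*pi)*i.

Continued minus principal equals ((18/55)*sqrt(154)) - ((2)*pi)*i.


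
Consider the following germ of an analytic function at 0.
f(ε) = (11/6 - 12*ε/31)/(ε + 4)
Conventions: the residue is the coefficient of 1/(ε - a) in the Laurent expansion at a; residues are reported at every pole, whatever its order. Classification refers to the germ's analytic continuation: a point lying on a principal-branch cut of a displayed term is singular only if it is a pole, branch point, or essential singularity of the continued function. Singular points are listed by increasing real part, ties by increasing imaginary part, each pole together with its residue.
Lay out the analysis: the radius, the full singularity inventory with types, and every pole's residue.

Radius of convergence at 0: 4.
At -4: a pole of order 1; residue 629/186.

Denominator factor (ε + 4): pole of order 1 at -4, modulus 4.
The radius of convergence is the smallest modulus among the singular points: 4.
At the order-1 pole -4 set g(ε) = (ε - (-4))*f(ε) = 11/6 - 12*ε/31.
Simple pole: residue = g(a) at a = -4, which is 629/186.


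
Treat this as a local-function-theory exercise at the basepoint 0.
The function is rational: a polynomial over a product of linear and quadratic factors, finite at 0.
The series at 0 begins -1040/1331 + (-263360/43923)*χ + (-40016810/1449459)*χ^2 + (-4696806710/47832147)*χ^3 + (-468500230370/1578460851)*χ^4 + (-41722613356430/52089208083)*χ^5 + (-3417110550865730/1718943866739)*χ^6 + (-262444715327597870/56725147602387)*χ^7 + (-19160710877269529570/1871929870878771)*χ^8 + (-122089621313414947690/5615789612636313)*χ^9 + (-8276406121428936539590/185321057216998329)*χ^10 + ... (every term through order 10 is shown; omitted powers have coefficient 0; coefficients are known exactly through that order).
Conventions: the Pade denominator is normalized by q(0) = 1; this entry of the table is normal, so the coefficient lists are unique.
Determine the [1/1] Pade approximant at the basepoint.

The Pade approximant has numerator coefficients [-1040/1331, -57793765/24099086]; denominator coefficients [1, -4001681/869088].


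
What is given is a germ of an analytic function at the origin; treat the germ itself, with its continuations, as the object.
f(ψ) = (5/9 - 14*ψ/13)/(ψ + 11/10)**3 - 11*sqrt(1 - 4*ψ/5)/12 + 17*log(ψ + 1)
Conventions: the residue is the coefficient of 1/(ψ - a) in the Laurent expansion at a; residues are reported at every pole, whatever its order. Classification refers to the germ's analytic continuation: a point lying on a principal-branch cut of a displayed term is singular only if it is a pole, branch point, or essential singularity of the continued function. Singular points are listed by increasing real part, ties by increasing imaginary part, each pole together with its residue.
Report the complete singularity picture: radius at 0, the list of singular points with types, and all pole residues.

Radius of convergence at 0: 1.
At -11/10: a pole of order 3; residue 0.
At -1: a logarithmic branch point.
At 5/4: an algebraic (square-root) branch point.

Denominator factor (ψ + 11/10)^3: pole of order 3 at -11/10, modulus 11/10.
Branch term (17)*log(1 - ψ/(-1)): its argument vanishes at ψ = -1, a logarithmic branch point, modulus 1.
Branch term (-11/12)*sqrt(1 - ψ/(5/4)): its argument vanishes at ψ = 5/4, a square-root branch point, modulus 5/4.
The radius of convergence is the smallest modulus among the singular points: 1.
The branch terms are analytic at -11/10 and contribute nothing to the residue; only the rational part matters.
At the order-3 pole -11/10 set g(ψ) = (ψ - (-11/10))^3*(rational part) = 5/9 - 14*ψ/13.
Order-3 pole: residue = g''(a)/2; g''(-11/10) = 0, so the residue is 0.
List the singular points by increasing real part (a conjugate pair: the negative imaginary part first).


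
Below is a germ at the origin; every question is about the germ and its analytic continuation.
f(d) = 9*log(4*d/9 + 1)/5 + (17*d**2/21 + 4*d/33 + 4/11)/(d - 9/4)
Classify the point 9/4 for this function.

The point is a pole of order 1.

The denominator factor d - 9/4 vanishes at 9/4 and appears to the power 1; the numerator there equals 5833/1232, nonzero, and no other factor vanishes.
The branch terms are analytic at this point.
Hence a pole whose order is the multiplicity, 1.


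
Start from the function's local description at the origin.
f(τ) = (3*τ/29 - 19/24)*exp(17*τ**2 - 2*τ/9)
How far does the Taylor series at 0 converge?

The radius of convergence is infinite.

The factor exp(17*τ**2 - 2*τ/9) is entire and contributes no finite singular point.
The polynomial part has no poles.
No finite singular points: the Taylor series at 0 converges everywhere.


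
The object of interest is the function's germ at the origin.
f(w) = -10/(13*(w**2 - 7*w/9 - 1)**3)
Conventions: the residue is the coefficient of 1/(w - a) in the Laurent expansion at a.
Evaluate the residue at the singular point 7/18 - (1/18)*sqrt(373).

The factor w**2 - 7*w/9 - 1 splits as (w - a)(w - a') with a = 7/18 - (1/18)*sqrt(373), a' = 7/18 + (1/18)*sqrt(373). At the order-3 pole a set g(w) = (w - a)^3*f(w) = [-10/13] / (w - a')^3.
Order-3 pole: residue = g''(a)/2; g''(7/18 - (1/18)*sqrt(373)) = (7085880/674636521)*sqrt(373), so the residue is (3542940/674636521)*sqrt(373).

The residue is (3542940/674636521)*sqrt(373).


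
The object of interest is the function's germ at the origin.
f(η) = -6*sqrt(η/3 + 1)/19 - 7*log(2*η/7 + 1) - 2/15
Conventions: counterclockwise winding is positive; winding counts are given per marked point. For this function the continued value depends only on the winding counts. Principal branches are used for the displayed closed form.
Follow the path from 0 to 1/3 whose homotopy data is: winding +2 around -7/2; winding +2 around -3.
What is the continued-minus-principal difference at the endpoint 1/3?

The rational part is single-valued and drops out of the difference; each branch term changes only by its own monodromy.
(-6/19)*sqrt(1 - η/(-3)): winding +2 is even, the square root returns to the same sheet, contribution 0.
(-7)*log(1 - η/(-7/2)): each positive loop around -7/2 adds 2*pi*i to the log, so winding +2 contributes (-7)*(2)*2*pi*i = -(28)*pi*i.
Summing the contributions at η = 1/3 gives -(28)*pi*i.

Continued minus principal equals -(28)*pi*i.


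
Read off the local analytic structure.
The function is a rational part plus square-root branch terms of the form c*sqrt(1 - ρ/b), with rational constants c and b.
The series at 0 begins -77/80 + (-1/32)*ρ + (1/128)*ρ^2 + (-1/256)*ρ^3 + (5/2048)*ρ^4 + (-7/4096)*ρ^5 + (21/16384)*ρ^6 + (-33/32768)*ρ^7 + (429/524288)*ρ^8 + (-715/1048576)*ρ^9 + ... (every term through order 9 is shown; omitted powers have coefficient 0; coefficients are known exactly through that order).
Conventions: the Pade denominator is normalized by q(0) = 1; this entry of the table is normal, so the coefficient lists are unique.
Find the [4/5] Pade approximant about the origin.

Taylor coefficients needed (read off): a_0 = -77/80, a_1 = -1/32, a_2 = 1/128, a_3 = -1/256, a_4 = 5/2048, a_5 = -7/4096, a_6 = 21/16384, a_7 = -33/32768, a_8 = 429/524288, a_9 = -715/1048576.
Write the denominator as Q(ρ) = 1 + q1*ρ + q2*ρ^2 + q3*ρ^3 + q4*ρ^4 + q5*ρ^5. Requiring Q*f - P = O(ρ^10) with deg P <= 4 kills the coefficients of ρ^5..ρ^9 in Q*f:
  ρ^5: a_5 + q1*a_4 + q2*a_3 + q3*a_2 + q4*a_1 + q5*a_0 = 0, i.e. -7/4096 + (5/2048)*q1 + (-1/256)*q2 + (1/128)*q3 + (-1/32)*q4 + (-77/80)*q5 = 0.
  ρ^6: a_6 + q1*a_5 + q2*a_4 + q3*a_3 + q4*a_2 + q5*a_1 = 0, i.e. 21/16384 + (-7/4096)*q1 + (5/2048)*q2 + (-1/256)*q3 + (1/128)*q4 + (-1/32)*q5 = 0.
  ρ^7: a_7 + q1*a_6 + q2*a_5 + q3*a_4 + q4*a_3 + q5*a_2 = 0, i.e. -33/32768 + (21/16384)*q1 + (-7/4096)*q2 + (5/2048)*q3 + (-1/256)*q4 + (1/128)*q5 = 0.
  ρ^8: a_8 + q1*a_7 + q2*a_6 + q3*a_5 + q4*a_4 + q5*a_3 = 0, i.e. 429/524288 + (-33/32768)*q1 + (21/16384)*q2 + (-7/4096)*q3 + (5/2048)*q4 + (-1/256)*q5 = 0.
  ρ^9: a_9 + q1*a_8 + q2*a_7 + q3*a_6 + q4*a_5 + q5*a_4 = 0, i.e. -715/1048576 + (429/524288)*q1 + (-33/32768)*q2 + (21/16384)*q3 + (-7/4096)*q4 + (5/2048)*q5 = 0.
Solving this linear system: q1 = 463/234, q2 = 2387/1872, q3 = 365/1248, q4 = 485/29952, q5 = -5/59904.
The numerator is Q*f truncated at degree 4: P0 = a_0 = -77/80; P1 = a_1 + q1*a_0 = -9059/4680; P2 = a_2 + q1*a_1 + q2*a_0 = -21321/16640; P3 = a_3 + q1*a_2 + q2*a_1 + q3*a_0 = -1031/3328; P4 = a_4 + q1*a_3 + q2*a_2 + q3*a_1 + q4*a_0 = -3203/159744.

The Pade approximant has numerator coefficients [-77/80, -9059/4680, -21321/16640, -1031/3328, -3203/159744]; denominator coefficients [1, 463/234, 2387/1872, 365/1248, 485/29952, -5/59904].


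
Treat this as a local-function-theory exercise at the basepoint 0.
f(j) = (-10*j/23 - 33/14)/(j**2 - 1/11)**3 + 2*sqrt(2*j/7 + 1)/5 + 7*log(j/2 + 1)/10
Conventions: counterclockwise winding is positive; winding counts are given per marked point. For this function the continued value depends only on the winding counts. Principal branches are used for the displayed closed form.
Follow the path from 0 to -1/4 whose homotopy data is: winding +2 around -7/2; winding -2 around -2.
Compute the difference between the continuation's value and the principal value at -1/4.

The rational part is single-valued and drops out of the difference; each branch term changes only by its own monodromy.
(2/5)*sqrt(1 - j/(-7/2)): winding +2 is even, the square root returns to the same sheet, contribution 0.
(7/10)*log(1 - j/(-2)): each positive loop around -2 adds 2*pi*i to the log, so winding -2 contributes (7/10)*(-2)*2*pi*i = -(14/5)*pi*i.
Summing the contributions at j = -1/4 gives -(14/5)*pi*i.

Continued minus principal equals -(14/5)*pi*i.


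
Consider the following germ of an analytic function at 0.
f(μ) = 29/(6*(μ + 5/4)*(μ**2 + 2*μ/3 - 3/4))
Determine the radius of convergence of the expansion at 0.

Denominator factor (μ**2 + 2*μ/3 - 3/4): discriminant 31/9, real irrational roots -1/3 + (1/6)*sqrt(31) and -1/3 - (1/6)*sqrt(31); poles of order 1, moduli -1/3 + (1/6)*sqrt(31) and 1/3 + (1/6)*sqrt(31).
Denominator factor (μ + 5/4): pole of order 1 at -5/4, modulus 5/4.
The radius of convergence is the smallest modulus among the singular points: -1/3 + (1/6)*sqrt(31).

The radius of convergence is -1/3 + (1/6)*sqrt(31).
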